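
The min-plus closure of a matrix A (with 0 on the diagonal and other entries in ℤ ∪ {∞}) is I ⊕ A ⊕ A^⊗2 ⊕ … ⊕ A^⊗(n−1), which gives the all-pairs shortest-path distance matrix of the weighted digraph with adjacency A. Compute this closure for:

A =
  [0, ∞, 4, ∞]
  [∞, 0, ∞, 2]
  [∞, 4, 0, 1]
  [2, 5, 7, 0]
Closure =
  [0, 8, 4, 5]
  [4, 0, 8, 2]
  [3, 4, 0, 1]
  [2, 5, 6, 0]

This is the Floyd-Warshall all-pairs shortest-path computation. For each intermediate vertex k = 0, 1, …, 3, update dist[i][j] ← min(dist[i][j], dist[i][k] + dist[k][j]). The final matrix gives, for each (i, j), the minimum total weight of any directed path from i to j (possibly empty when i = j).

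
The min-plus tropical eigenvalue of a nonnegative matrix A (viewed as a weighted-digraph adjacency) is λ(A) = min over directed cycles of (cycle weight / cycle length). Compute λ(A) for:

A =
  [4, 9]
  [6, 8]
λ(A) = 4

Enumerate directed cycles and compute their means (weight / length). Sample:
  cycle 0 → 0: weight = 4, length = 1, mean = 4/1 ≈ 4.000
  cycle 1 → 1: weight = 8, length = 1, mean = 8/1 ≈ 8.000
  cycle 0 → 1 → 0: weight = 15, length = 2, mean = 15/2 ≈ 7.500
  cycle 1 → 0 → 1: weight = 15, length = 2, mean = 15/2 ≈ 7.500
Minimum mean = 4.000, attained e.g. along the cycle 0 → 0 with weight 4 and length 1. So λ(A) = 4/1 = 4.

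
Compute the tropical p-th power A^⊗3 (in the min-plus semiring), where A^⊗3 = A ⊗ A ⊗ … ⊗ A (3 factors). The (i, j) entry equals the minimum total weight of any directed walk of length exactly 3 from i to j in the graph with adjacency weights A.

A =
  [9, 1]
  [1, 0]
A^⊗3 =
  [2, 1]
  [1, 0]

Each entry (A^⊗3)_ij equals the minimum over all length-3 walks i = v_0 → v_1 → … → v_3 = j of Σ_t A[v_t][v_{t+1}]. For example, for (i, j) = (0, 1) we minimise over 4 possible intermediate vertex sequences; the minimum is 1, attained along the walk 0 → 1 → 1 → 1.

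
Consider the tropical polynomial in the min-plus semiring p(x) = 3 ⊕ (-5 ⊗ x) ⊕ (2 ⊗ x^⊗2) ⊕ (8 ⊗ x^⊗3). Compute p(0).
p(0) = -5

A tropical monomial a ⊗ x^⊗i evaluates to a + i · x. Evaluating each term at x = 0:
  Term 0 contributes 3 + 0 · 0 = 3
  Term 1 contributes -5 + 1 · 0 = -5
  Term 2 contributes 2 + 2 · 0 = 2
  Term 3 contributes 8 + 3 · 0 = 8
p(0) = ⊕ of these = min[3, -5, 2, 8] = -5.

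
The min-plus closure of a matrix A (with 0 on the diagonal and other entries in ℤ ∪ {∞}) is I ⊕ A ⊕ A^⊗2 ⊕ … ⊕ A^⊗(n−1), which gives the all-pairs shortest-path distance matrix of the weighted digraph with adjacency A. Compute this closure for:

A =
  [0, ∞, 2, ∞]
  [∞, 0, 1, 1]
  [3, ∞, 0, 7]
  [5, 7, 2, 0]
Closure =
  [0, 16, 2, 9]
  [4, 0, 1, 1]
  [3, 14, 0, 7]
  [5, 7, 2, 0]

This is the Floyd-Warshall all-pairs shortest-path computation. For each intermediate vertex k = 0, 1, …, 3, update dist[i][j] ← min(dist[i][j], dist[i][k] + dist[k][j]). The final matrix gives, for each (i, j), the minimum total weight of any directed path from i to j (possibly empty when i = j).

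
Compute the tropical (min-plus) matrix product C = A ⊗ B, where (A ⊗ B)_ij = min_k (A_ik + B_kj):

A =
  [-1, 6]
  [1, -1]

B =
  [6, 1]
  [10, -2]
A ⊗ B =
  [5, 0]
  [7, -3]

Apply the min-plus product entry-by-entry:
  C[0][0] = min over k of (A[0][0] + B[0][0] = -1 + 6 = 5, A[0][1] + B[1][0] = 6 + 10 = 16) = 5 (attained at k = 0)
  C[0][1] = min over k of (A[0][0] + B[0][1] = -1 + 1 = 0, A[0][1] + B[1][1] = 6 + -2 = 4) = 0 (attained at k = 0)
  C[1][0] = min over k of (A[1][0] + B[0][0] = 1 + 6 = 7, A[1][1] + B[1][0] = -1 + 10 = 9) = 7 (attained at k = 0)
  C[1][1] = min over k of (A[1][0] + B[0][1] = 1 + 1 = 2, A[1][1] + B[1][1] = -1 + -2 = -3) = -3 (attained at k = 1)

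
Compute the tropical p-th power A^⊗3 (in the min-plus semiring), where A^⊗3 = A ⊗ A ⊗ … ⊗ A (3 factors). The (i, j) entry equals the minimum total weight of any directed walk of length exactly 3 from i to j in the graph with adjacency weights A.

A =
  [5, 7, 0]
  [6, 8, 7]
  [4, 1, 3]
A^⊗3 =
  [7, 4, 4]
  [10, 7, 9]
  [8, 5, 7]

Each entry (A^⊗3)_ij equals the minimum over all length-3 walks i = v_0 → v_1 → … → v_3 = j of Σ_t A[v_t][v_{t+1}]. For example, for (i, j) = (0, 2) we minimise over 9 possible intermediate vertex sequences; the minimum is 4, attained along the walk 0 → 2 → 0 → 2.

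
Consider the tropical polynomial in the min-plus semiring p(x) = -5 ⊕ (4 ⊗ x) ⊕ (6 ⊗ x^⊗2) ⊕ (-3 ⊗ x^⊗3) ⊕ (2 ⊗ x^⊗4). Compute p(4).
p(4) = -5

A tropical monomial a ⊗ x^⊗i evaluates to a + i · x. Evaluating each term at x = 4:
  Term 0 contributes -5 + 0 · 4 = -5
  Term 1 contributes 4 + 1 · 4 = 8
  Term 2 contributes 6 + 2 · 4 = 14
  Term 3 contributes -3 + 3 · 4 = 9
  Term 4 contributes 2 + 4 · 4 = 18
p(4) = ⊕ of these = min[-5, 8, 14, 9, 18] = -5.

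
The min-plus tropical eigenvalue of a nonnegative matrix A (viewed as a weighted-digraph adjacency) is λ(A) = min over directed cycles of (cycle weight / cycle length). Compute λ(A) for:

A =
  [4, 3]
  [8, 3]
λ(A) = 3

Enumerate directed cycles and compute their means (weight / length). Sample:
  cycle 0 → 0: weight = 4, length = 1, mean = 4/1 ≈ 4.000
  cycle 1 → 1: weight = 3, length = 1, mean = 3/1 ≈ 3.000
  cycle 0 → 1 → 0: weight = 11, length = 2, mean = 11/2 ≈ 5.500
  cycle 1 → 0 → 1: weight = 11, length = 2, mean = 11/2 ≈ 5.500
Minimum mean = 3.000, attained e.g. along the cycle 1 → 1 with weight 3 and length 1. So λ(A) = 3/1 = 3.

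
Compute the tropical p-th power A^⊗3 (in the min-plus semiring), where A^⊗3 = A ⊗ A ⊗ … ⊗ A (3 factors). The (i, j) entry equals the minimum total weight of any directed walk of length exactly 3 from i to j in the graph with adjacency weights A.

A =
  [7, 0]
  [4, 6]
A^⊗3 =
  [10, 4]
  [8, 10]

Each entry (A^⊗3)_ij equals the minimum over all length-3 walks i = v_0 → v_1 → … → v_3 = j of Σ_t A[v_t][v_{t+1}]. For example, for (i, j) = (0, 1) we minimise over 4 possible intermediate vertex sequences; the minimum is 4, attained along the walk 0 → 1 → 0 → 1.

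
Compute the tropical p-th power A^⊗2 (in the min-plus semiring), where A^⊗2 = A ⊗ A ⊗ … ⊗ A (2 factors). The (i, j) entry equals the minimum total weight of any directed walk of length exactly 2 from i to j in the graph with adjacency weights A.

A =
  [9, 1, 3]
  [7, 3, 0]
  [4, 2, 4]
A^⊗2 =
  [7, 4, 1]
  [4, 2, 3]
  [8, 5, 2]

Each entry (A^⊗2)_ij equals the minimum over all length-2 walks i = v_0 → v_1 → … → v_2 = j of Σ_t A[v_t][v_{t+1}]. For example, for (i, j) = (0, 2) we minimise over 3 possible intermediate vertex sequences; the minimum is 1, attained along the walk 0 → 1 → 2.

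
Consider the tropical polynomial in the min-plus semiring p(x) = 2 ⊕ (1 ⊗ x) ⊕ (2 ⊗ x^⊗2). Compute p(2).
p(2) = 2

A tropical monomial a ⊗ x^⊗i evaluates to a + i · x. Evaluating each term at x = 2:
  Term 0 contributes 2 + 0 · 2 = 2
  Term 1 contributes 1 + 1 · 2 = 3
  Term 2 contributes 2 + 2 · 2 = 6
p(2) = ⊕ of these = min[2, 3, 6] = 2.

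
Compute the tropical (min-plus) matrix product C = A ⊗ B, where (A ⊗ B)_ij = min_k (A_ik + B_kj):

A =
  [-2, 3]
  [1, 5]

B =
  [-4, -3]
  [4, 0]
A ⊗ B =
  [-6, -5]
  [-3, -2]

Apply the min-plus product entry-by-entry:
  C[0][0] = min over k of (A[0][0] + B[0][0] = -2 + -4 = -6, A[0][1] + B[1][0] = 3 + 4 = 7) = -6 (attained at k = 0)
  C[0][1] = min over k of (A[0][0] + B[0][1] = -2 + -3 = -5, A[0][1] + B[1][1] = 3 + 0 = 3) = -5 (attained at k = 0)
  C[1][0] = min over k of (A[1][0] + B[0][0] = 1 + -4 = -3, A[1][1] + B[1][0] = 5 + 4 = 9) = -3 (attained at k = 0)
  C[1][1] = min over k of (A[1][0] + B[0][1] = 1 + -3 = -2, A[1][1] + B[1][1] = 5 + 0 = 5) = -2 (attained at k = 0)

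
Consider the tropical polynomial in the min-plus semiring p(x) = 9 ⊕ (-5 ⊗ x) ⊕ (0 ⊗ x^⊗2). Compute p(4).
p(4) = -1

A tropical monomial a ⊗ x^⊗i evaluates to a + i · x. Evaluating each term at x = 4:
  Term 0 contributes 9 + 0 · 4 = 9
  Term 1 contributes -5 + 1 · 4 = -1
  Term 2 contributes 0 + 2 · 4 = 8
p(4) = ⊕ of these = min[9, -1, 8] = -1.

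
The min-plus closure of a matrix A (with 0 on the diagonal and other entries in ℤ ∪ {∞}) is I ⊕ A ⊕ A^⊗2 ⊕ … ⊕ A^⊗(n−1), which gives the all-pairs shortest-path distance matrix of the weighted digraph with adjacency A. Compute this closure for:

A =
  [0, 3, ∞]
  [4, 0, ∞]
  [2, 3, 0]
Closure =
  [0, 3, ∞]
  [4, 0, ∞]
  [2, 3, 0]

This is the Floyd-Warshall all-pairs shortest-path computation. For each intermediate vertex k = 0, 1, …, 2, update dist[i][j] ← min(dist[i][j], dist[i][k] + dist[k][j]). The final matrix gives, for each (i, j), the minimum total weight of any directed path from i to j (possibly empty when i = j).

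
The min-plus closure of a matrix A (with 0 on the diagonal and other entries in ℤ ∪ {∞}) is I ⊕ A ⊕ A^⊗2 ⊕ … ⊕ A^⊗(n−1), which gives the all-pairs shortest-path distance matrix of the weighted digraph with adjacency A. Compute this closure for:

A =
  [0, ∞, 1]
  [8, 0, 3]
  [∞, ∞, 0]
Closure =
  [0, ∞, 1]
  [8, 0, 3]
  [∞, ∞, 0]

This is the Floyd-Warshall all-pairs shortest-path computation. For each intermediate vertex k = 0, 1, …, 2, update dist[i][j] ← min(dist[i][j], dist[i][k] + dist[k][j]). The final matrix gives, for each (i, j), the minimum total weight of any directed path from i to j (possibly empty when i = j).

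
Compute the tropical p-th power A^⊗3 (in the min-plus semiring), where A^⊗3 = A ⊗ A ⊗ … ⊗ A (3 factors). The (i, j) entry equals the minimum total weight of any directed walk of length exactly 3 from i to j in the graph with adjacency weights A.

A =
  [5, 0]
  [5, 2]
A^⊗3 =
  [7, 4]
  [9, 6]

Each entry (A^⊗3)_ij equals the minimum over all length-3 walks i = v_0 → v_1 → … → v_3 = j of Σ_t A[v_t][v_{t+1}]. For example, for (i, j) = (0, 1) we minimise over 4 possible intermediate vertex sequences; the minimum is 4, attained along the walk 0 → 1 → 1 → 1.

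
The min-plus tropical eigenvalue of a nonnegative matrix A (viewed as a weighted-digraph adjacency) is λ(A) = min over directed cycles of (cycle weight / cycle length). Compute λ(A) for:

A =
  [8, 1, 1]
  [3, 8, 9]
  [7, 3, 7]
λ(A) = 2

Enumerate directed cycles and compute their means (weight / length). Sample:
  cycle 0 → 0: weight = 8, length = 1, mean = 8/1 ≈ 8.000
  cycle 1 → 1: weight = 8, length = 1, mean = 8/1 ≈ 8.000
  cycle 2 → 2: weight = 7, length = 1, mean = 7/1 ≈ 7.000
  cycle 0 → 1 → 0: weight = 4, length = 2, mean = 4/2 ≈ 2.000
  cycle 0 → 2 → 0: weight = 8, length = 2, mean = 8/2 ≈ 4.000
  cycle 1 → 0 → 1: weight = 4, length = 2, mean = 4/2 ≈ 2.000
Minimum mean = 2.000, attained e.g. along the cycle 0 → 1 → 0 with weight 4 and length 2. So λ(A) = 4/2 = 2.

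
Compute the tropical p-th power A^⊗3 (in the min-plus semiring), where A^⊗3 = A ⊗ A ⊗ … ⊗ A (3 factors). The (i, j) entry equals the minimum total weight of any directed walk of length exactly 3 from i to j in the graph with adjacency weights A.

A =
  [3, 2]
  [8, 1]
A^⊗3 =
  [9, 4]
  [10, 3]

Each entry (A^⊗3)_ij equals the minimum over all length-3 walks i = v_0 → v_1 → … → v_3 = j of Σ_t A[v_t][v_{t+1}]. For example, for (i, j) = (0, 1) we minimise over 4 possible intermediate vertex sequences; the minimum is 4, attained along the walk 0 → 1 → 1 → 1.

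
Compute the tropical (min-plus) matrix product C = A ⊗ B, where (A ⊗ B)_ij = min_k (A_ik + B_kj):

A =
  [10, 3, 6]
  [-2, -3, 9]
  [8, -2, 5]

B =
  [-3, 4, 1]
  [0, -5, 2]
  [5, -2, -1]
A ⊗ B =
  [3, -2, 5]
  [-5, -8, -1]
  [-2, -7, 0]

Apply the min-plus product entry-by-entry:
  C[0][0] = min over k of (A[0][0] + B[0][0] = 10 + -3 = 7, A[0][1] + B[1][0] = 3 + 0 = 3, A[0][2] + B[2][0] = 6 + 5 = 11) = 3 (attained at k = 1)
  C[0][1] = min over k of (A[0][0] + B[0][1] = 10 + 4 = 14, A[0][1] + B[1][1] = 3 + -5 = -2, A[0][2] + B[2][1] = 6 + -2 = 4) = -2 (attained at k = 1)
  C[0][2] = min over k of (A[0][0] + B[0][2] = 10 + 1 = 11, A[0][1] + B[1][2] = 3 + 2 = 5, A[0][2] + B[2][2] = 6 + -1 = 5) = 5 (attained at k = 1)
  C[1][0] = min over k of (A[1][0] + B[0][0] = -2 + -3 = -5, A[1][1] + B[1][0] = -3 + 0 = -3, A[1][2] + B[2][0] = 9 + 5 = 14) = -5 (attained at k = 0)
  C[1][1] = min over k of (A[1][0] + B[0][1] = -2 + 4 = 2, A[1][1] + B[1][1] = -3 + -5 = -8, A[1][2] + B[2][1] = 9 + -2 = 7) = -8 (attained at k = 1)
  C[1][2] = min over k of (A[1][0] + B[0][2] = -2 + 1 = -1, A[1][1] + B[1][2] = -3 + 2 = -1, A[1][2] + B[2][2] = 9 + -1 = 8) = -1 (attained at k = 0)
  C[2][0] = min over k of (A[2][0] + B[0][0] = 8 + -3 = 5, A[2][1] + B[1][0] = -2 + 0 = -2, A[2][2] + B[2][0] = 5 + 5 = 10) = -2 (attained at k = 1)
  C[2][1] = min over k of (A[2][0] + B[0][1] = 8 + 4 = 12, A[2][1] + B[1][1] = -2 + -5 = -7, A[2][2] + B[2][1] = 5 + -2 = 3) = -7 (attained at k = 1)
  C[2][2] = min over k of (A[2][0] + B[0][2] = 8 + 1 = 9, A[2][1] + B[1][2] = -2 + 2 = 0, A[2][2] + B[2][2] = 5 + -1 = 4) = 0 (attained at k = 1)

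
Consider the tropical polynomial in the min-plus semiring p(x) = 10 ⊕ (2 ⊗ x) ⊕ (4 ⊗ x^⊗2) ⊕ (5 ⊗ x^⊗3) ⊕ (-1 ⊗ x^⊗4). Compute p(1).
p(1) = 3

A tropical monomial a ⊗ x^⊗i evaluates to a + i · x. Evaluating each term at x = 1:
  Term 0 contributes 10 + 0 · 1 = 10
  Term 1 contributes 2 + 1 · 1 = 3
  Term 2 contributes 4 + 2 · 1 = 6
  Term 3 contributes 5 + 3 · 1 = 8
  Term 4 contributes -1 + 4 · 1 = 3
p(1) = ⊕ of these = min[10, 3, 6, 8, 3] = 3.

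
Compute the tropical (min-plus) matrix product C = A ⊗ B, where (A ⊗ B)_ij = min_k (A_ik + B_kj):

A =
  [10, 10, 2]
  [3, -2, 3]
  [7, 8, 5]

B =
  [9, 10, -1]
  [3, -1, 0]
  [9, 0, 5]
A ⊗ B =
  [11, 2, 7]
  [1, -3, -2]
  [11, 5, 6]

Apply the min-plus product entry-by-entry:
  C[0][0] = min over k of (A[0][0] + B[0][0] = 10 + 9 = 19, A[0][1] + B[1][0] = 10 + 3 = 13, A[0][2] + B[2][0] = 2 + 9 = 11) = 11 (attained at k = 2)
  C[0][1] = min over k of (A[0][0] + B[0][1] = 10 + 10 = 20, A[0][1] + B[1][1] = 10 + -1 = 9, A[0][2] + B[2][1] = 2 + 0 = 2) = 2 (attained at k = 2)
  C[0][2] = min over k of (A[0][0] + B[0][2] = 10 + -1 = 9, A[0][1] + B[1][2] = 10 + 0 = 10, A[0][2] + B[2][2] = 2 + 5 = 7) = 7 (attained at k = 2)
  C[1][0] = min over k of (A[1][0] + B[0][0] = 3 + 9 = 12, A[1][1] + B[1][0] = -2 + 3 = 1, A[1][2] + B[2][0] = 3 + 9 = 12) = 1 (attained at k = 1)
  C[1][1] = min over k of (A[1][0] + B[0][1] = 3 + 10 = 13, A[1][1] + B[1][1] = -2 + -1 = -3, A[1][2] + B[2][1] = 3 + 0 = 3) = -3 (attained at k = 1)
  C[1][2] = min over k of (A[1][0] + B[0][2] = 3 + -1 = 2, A[1][1] + B[1][2] = -2 + 0 = -2, A[1][2] + B[2][2] = 3 + 5 = 8) = -2 (attained at k = 1)
  C[2][0] = min over k of (A[2][0] + B[0][0] = 7 + 9 = 16, A[2][1] + B[1][0] = 8 + 3 = 11, A[2][2] + B[2][0] = 5 + 9 = 14) = 11 (attained at k = 1)
  C[2][1] = min over k of (A[2][0] + B[0][1] = 7 + 10 = 17, A[2][1] + B[1][1] = 8 + -1 = 7, A[2][2] + B[2][1] = 5 + 0 = 5) = 5 (attained at k = 2)
  C[2][2] = min over k of (A[2][0] + B[0][2] = 7 + -1 = 6, A[2][1] + B[1][2] = 8 + 0 = 8, A[2][2] + B[2][2] = 5 + 5 = 10) = 6 (attained at k = 0)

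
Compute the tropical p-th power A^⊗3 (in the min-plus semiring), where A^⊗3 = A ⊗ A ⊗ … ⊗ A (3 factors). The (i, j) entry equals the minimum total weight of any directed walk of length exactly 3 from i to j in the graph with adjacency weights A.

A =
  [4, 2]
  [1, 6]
A^⊗3 =
  [7, 5]
  [4, 7]

Each entry (A^⊗3)_ij equals the minimum over all length-3 walks i = v_0 → v_1 → … → v_3 = j of Σ_t A[v_t][v_{t+1}]. For example, for (i, j) = (0, 1) we minimise over 4 possible intermediate vertex sequences; the minimum is 5, attained along the walk 0 → 1 → 0 → 1.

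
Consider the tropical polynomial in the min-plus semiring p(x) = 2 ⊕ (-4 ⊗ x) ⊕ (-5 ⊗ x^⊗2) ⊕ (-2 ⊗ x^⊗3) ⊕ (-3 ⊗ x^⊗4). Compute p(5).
p(5) = 1

A tropical monomial a ⊗ x^⊗i evaluates to a + i · x. Evaluating each term at x = 5:
  Term 0 contributes 2 + 0 · 5 = 2
  Term 1 contributes -4 + 1 · 5 = 1
  Term 2 contributes -5 + 2 · 5 = 5
  Term 3 contributes -2 + 3 · 5 = 13
  Term 4 contributes -3 + 4 · 5 = 17
p(5) = ⊕ of these = min[2, 1, 5, 13, 17] = 1.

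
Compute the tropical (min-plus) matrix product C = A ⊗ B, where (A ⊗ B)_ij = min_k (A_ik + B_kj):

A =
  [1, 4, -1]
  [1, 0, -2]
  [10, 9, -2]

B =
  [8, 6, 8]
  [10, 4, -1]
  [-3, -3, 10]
A ⊗ B =
  [-4, -4, 3]
  [-5, -5, -1]
  [-5, -5, 8]

Apply the min-plus product entry-by-entry:
  C[0][0] = min over k of (A[0][0] + B[0][0] = 1 + 8 = 9, A[0][1] + B[1][0] = 4 + 10 = 14, A[0][2] + B[2][0] = -1 + -3 = -4) = -4 (attained at k = 2)
  C[0][1] = min over k of (A[0][0] + B[0][1] = 1 + 6 = 7, A[0][1] + B[1][1] = 4 + 4 = 8, A[0][2] + B[2][1] = -1 + -3 = -4) = -4 (attained at k = 2)
  C[0][2] = min over k of (A[0][0] + B[0][2] = 1 + 8 = 9, A[0][1] + B[1][2] = 4 + -1 = 3, A[0][2] + B[2][2] = -1 + 10 = 9) = 3 (attained at k = 1)
  C[1][0] = min over k of (A[1][0] + B[0][0] = 1 + 8 = 9, A[1][1] + B[1][0] = 0 + 10 = 10, A[1][2] + B[2][0] = -2 + -3 = -5) = -5 (attained at k = 2)
  C[1][1] = min over k of (A[1][0] + B[0][1] = 1 + 6 = 7, A[1][1] + B[1][1] = 0 + 4 = 4, A[1][2] + B[2][1] = -2 + -3 = -5) = -5 (attained at k = 2)
  C[1][2] = min over k of (A[1][0] + B[0][2] = 1 + 8 = 9, A[1][1] + B[1][2] = 0 + -1 = -1, A[1][2] + B[2][2] = -2 + 10 = 8) = -1 (attained at k = 1)
  C[2][0] = min over k of (A[2][0] + B[0][0] = 10 + 8 = 18, A[2][1] + B[1][0] = 9 + 10 = 19, A[2][2] + B[2][0] = -2 + -3 = -5) = -5 (attained at k = 2)
  C[2][1] = min over k of (A[2][0] + B[0][1] = 10 + 6 = 16, A[2][1] + B[1][1] = 9 + 4 = 13, A[2][2] + B[2][1] = -2 + -3 = -5) = -5 (attained at k = 2)
  C[2][2] = min over k of (A[2][0] + B[0][2] = 10 + 8 = 18, A[2][1] + B[1][2] = 9 + -1 = 8, A[2][2] + B[2][2] = -2 + 10 = 8) = 8 (attained at k = 1)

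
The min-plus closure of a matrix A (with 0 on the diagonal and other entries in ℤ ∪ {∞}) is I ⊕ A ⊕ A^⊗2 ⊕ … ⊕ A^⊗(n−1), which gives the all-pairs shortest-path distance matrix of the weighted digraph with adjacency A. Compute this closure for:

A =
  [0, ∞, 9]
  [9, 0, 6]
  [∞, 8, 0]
Closure =
  [0, 17, 9]
  [9, 0, 6]
  [17, 8, 0]

This is the Floyd-Warshall all-pairs shortest-path computation. For each intermediate vertex k = 0, 1, …, 2, update dist[i][j] ← min(dist[i][j], dist[i][k] + dist[k][j]). The final matrix gives, for each (i, j), the minimum total weight of any directed path from i to j (possibly empty when i = j).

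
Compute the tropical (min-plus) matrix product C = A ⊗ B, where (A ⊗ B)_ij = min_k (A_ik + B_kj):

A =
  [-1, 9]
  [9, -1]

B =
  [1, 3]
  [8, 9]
A ⊗ B =
  [0, 2]
  [7, 8]

Apply the min-plus product entry-by-entry:
  C[0][0] = min over k of (A[0][0] + B[0][0] = -1 + 1 = 0, A[0][1] + B[1][0] = 9 + 8 = 17) = 0 (attained at k = 0)
  C[0][1] = min over k of (A[0][0] + B[0][1] = -1 + 3 = 2, A[0][1] + B[1][1] = 9 + 9 = 18) = 2 (attained at k = 0)
  C[1][0] = min over k of (A[1][0] + B[0][0] = 9 + 1 = 10, A[1][1] + B[1][0] = -1 + 8 = 7) = 7 (attained at k = 1)
  C[1][1] = min over k of (A[1][0] + B[0][1] = 9 + 3 = 12, A[1][1] + B[1][1] = -1 + 9 = 8) = 8 (attained at k = 1)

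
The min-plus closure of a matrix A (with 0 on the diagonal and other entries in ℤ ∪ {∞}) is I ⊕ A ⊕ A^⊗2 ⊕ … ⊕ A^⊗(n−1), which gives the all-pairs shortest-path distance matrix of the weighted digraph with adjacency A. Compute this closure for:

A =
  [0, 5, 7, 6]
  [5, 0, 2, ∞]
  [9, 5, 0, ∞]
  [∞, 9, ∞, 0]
Closure =
  [0, 5, 7, 6]
  [5, 0, 2, 11]
  [9, 5, 0, 15]
  [14, 9, 11, 0]

This is the Floyd-Warshall all-pairs shortest-path computation. For each intermediate vertex k = 0, 1, …, 3, update dist[i][j] ← min(dist[i][j], dist[i][k] + dist[k][j]). The final matrix gives, for each (i, j), the minimum total weight of any directed path from i to j (possibly empty when i = j).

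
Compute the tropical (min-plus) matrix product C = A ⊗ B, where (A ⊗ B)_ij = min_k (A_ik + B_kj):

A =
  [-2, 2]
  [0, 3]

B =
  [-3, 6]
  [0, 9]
A ⊗ B =
  [-5, 4]
  [-3, 6]

Apply the min-plus product entry-by-entry:
  C[0][0] = min over k of (A[0][0] + B[0][0] = -2 + -3 = -5, A[0][1] + B[1][0] = 2 + 0 = 2) = -5 (attained at k = 0)
  C[0][1] = min over k of (A[0][0] + B[0][1] = -2 + 6 = 4, A[0][1] + B[1][1] = 2 + 9 = 11) = 4 (attained at k = 0)
  C[1][0] = min over k of (A[1][0] + B[0][0] = 0 + -3 = -3, A[1][1] + B[1][0] = 3 + 0 = 3) = -3 (attained at k = 0)
  C[1][1] = min over k of (A[1][0] + B[0][1] = 0 + 6 = 6, A[1][1] + B[1][1] = 3 + 9 = 12) = 6 (attained at k = 0)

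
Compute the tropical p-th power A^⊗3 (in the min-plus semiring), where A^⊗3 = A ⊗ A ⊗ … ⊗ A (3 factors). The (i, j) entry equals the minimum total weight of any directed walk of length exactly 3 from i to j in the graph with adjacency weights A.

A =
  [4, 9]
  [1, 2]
A^⊗3 =
  [12, 13]
  [5, 6]

Each entry (A^⊗3)_ij equals the minimum over all length-3 walks i = v_0 → v_1 → … → v_3 = j of Σ_t A[v_t][v_{t+1}]. For example, for (i, j) = (0, 1) we minimise over 4 possible intermediate vertex sequences; the minimum is 13, attained along the walk 0 → 1 → 1 → 1.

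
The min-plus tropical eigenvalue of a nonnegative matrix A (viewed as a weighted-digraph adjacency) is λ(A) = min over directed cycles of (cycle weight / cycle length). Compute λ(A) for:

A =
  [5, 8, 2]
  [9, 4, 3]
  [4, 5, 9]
λ(A) = 3

Enumerate directed cycles and compute their means (weight / length). Sample:
  cycle 0 → 0: weight = 5, length = 1, mean = 5/1 ≈ 5.000
  cycle 1 → 1: weight = 4, length = 1, mean = 4/1 ≈ 4.000
  cycle 2 → 2: weight = 9, length = 1, mean = 9/1 ≈ 9.000
  cycle 0 → 1 → 0: weight = 17, length = 2, mean = 17/2 ≈ 8.500
  cycle 0 → 2 → 0: weight = 6, length = 2, mean = 6/2 ≈ 3.000
  cycle 1 → 0 → 1: weight = 17, length = 2, mean = 17/2 ≈ 8.500
Minimum mean = 3.000, attained e.g. along the cycle 0 → 2 → 0 with weight 6 and length 2. So λ(A) = 6/2 = 3.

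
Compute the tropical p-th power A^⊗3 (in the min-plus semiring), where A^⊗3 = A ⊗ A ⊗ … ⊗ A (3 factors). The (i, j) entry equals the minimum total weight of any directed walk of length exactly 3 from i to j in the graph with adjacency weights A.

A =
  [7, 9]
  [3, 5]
A^⊗3 =
  [17, 19]
  [13, 15]

Each entry (A^⊗3)_ij equals the minimum over all length-3 walks i = v_0 → v_1 → … → v_3 = j of Σ_t A[v_t][v_{t+1}]. For example, for (i, j) = (0, 1) we minimise over 4 possible intermediate vertex sequences; the minimum is 19, attained along the walk 0 → 1 → 1 → 1.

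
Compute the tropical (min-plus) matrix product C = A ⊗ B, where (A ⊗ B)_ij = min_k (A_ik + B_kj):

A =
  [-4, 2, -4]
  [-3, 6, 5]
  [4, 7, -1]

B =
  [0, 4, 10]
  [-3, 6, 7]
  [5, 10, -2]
A ⊗ B =
  [-4, 0, -6]
  [-3, 1, 3]
  [4, 8, -3]

Apply the min-plus product entry-by-entry:
  C[0][0] = min over k of (A[0][0] + B[0][0] = -4 + 0 = -4, A[0][1] + B[1][0] = 2 + -3 = -1, A[0][2] + B[2][0] = -4 + 5 = 1) = -4 (attained at k = 0)
  C[0][1] = min over k of (A[0][0] + B[0][1] = -4 + 4 = 0, A[0][1] + B[1][1] = 2 + 6 = 8, A[0][2] + B[2][1] = -4 + 10 = 6) = 0 (attained at k = 0)
  C[0][2] = min over k of (A[0][0] + B[0][2] = -4 + 10 = 6, A[0][1] + B[1][2] = 2 + 7 = 9, A[0][2] + B[2][2] = -4 + -2 = -6) = -6 (attained at k = 2)
  C[1][0] = min over k of (A[1][0] + B[0][0] = -3 + 0 = -3, A[1][1] + B[1][0] = 6 + -3 = 3, A[1][2] + B[2][0] = 5 + 5 = 10) = -3 (attained at k = 0)
  C[1][1] = min over k of (A[1][0] + B[0][1] = -3 + 4 = 1, A[1][1] + B[1][1] = 6 + 6 = 12, A[1][2] + B[2][1] = 5 + 10 = 15) = 1 (attained at k = 0)
  C[1][2] = min over k of (A[1][0] + B[0][2] = -3 + 10 = 7, A[1][1] + B[1][2] = 6 + 7 = 13, A[1][2] + B[2][2] = 5 + -2 = 3) = 3 (attained at k = 2)
  C[2][0] = min over k of (A[2][0] + B[0][0] = 4 + 0 = 4, A[2][1] + B[1][0] = 7 + -3 = 4, A[2][2] + B[2][0] = -1 + 5 = 4) = 4 (attained at k = 0)
  C[2][1] = min over k of (A[2][0] + B[0][1] = 4 + 4 = 8, A[2][1] + B[1][1] = 7 + 6 = 13, A[2][2] + B[2][1] = -1 + 10 = 9) = 8 (attained at k = 0)
  C[2][2] = min over k of (A[2][0] + B[0][2] = 4 + 10 = 14, A[2][1] + B[1][2] = 7 + 7 = 14, A[2][2] + B[2][2] = -1 + -2 = -3) = -3 (attained at k = 2)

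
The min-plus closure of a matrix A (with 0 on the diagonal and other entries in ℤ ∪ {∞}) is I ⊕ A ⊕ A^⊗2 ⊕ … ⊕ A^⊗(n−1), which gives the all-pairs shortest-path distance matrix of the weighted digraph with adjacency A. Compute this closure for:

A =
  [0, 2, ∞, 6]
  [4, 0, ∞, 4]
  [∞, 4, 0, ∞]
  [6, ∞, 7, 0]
Closure =
  [0, 2, 13, 6]
  [4, 0, 11, 4]
  [8, 4, 0, 8]
  [6, 8, 7, 0]

This is the Floyd-Warshall all-pairs shortest-path computation. For each intermediate vertex k = 0, 1, …, 3, update dist[i][j] ← min(dist[i][j], dist[i][k] + dist[k][j]). The final matrix gives, for each (i, j), the minimum total weight of any directed path from i to j (possibly empty when i = j).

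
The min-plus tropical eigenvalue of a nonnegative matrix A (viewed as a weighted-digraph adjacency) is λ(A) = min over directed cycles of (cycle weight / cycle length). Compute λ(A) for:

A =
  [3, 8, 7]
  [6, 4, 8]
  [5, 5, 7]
λ(A) = 3

Enumerate directed cycles and compute their means (weight / length). Sample:
  cycle 0 → 0: weight = 3, length = 1, mean = 3/1 ≈ 3.000
  cycle 1 → 1: weight = 4, length = 1, mean = 4/1 ≈ 4.000
  cycle 2 → 2: weight = 7, length = 1, mean = 7/1 ≈ 7.000
  cycle 0 → 1 → 0: weight = 14, length = 2, mean = 14/2 ≈ 7.000
  cycle 0 → 2 → 0: weight = 12, length = 2, mean = 12/2 ≈ 6.000
  cycle 1 → 0 → 1: weight = 14, length = 2, mean = 14/2 ≈ 7.000
Minimum mean = 3.000, attained e.g. along the cycle 0 → 0 with weight 3 and length 1. So λ(A) = 3/1 = 3.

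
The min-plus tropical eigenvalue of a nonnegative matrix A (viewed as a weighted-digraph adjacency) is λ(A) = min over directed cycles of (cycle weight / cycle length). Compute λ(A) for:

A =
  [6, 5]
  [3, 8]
λ(A) = 4

Enumerate directed cycles and compute their means (weight / length). Sample:
  cycle 0 → 0: weight = 6, length = 1, mean = 6/1 ≈ 6.000
  cycle 1 → 1: weight = 8, length = 1, mean = 8/1 ≈ 8.000
  cycle 0 → 1 → 0: weight = 8, length = 2, mean = 8/2 ≈ 4.000
  cycle 1 → 0 → 1: weight = 8, length = 2, mean = 8/2 ≈ 4.000
Minimum mean = 4.000, attained e.g. along the cycle 0 → 1 → 0 with weight 8 and length 2. So λ(A) = 8/2 = 4.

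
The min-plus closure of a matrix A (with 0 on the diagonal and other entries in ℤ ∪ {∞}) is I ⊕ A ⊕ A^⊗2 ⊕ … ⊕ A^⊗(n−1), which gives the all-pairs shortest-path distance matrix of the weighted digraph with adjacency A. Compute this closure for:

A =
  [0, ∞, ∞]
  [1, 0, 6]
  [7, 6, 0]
Closure =
  [0, ∞, ∞]
  [1, 0, 6]
  [7, 6, 0]

This is the Floyd-Warshall all-pairs shortest-path computation. For each intermediate vertex k = 0, 1, …, 2, update dist[i][j] ← min(dist[i][j], dist[i][k] + dist[k][j]). The final matrix gives, for each (i, j), the minimum total weight of any directed path from i to j (possibly empty when i = j).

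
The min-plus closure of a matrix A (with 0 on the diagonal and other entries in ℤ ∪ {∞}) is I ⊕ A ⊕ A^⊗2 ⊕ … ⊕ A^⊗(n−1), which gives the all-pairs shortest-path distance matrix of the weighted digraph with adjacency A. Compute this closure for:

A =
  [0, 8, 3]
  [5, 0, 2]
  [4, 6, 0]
Closure =
  [0, 8, 3]
  [5, 0, 2]
  [4, 6, 0]

This is the Floyd-Warshall all-pairs shortest-path computation. For each intermediate vertex k = 0, 1, …, 2, update dist[i][j] ← min(dist[i][j], dist[i][k] + dist[k][j]). The final matrix gives, for each (i, j), the minimum total weight of any directed path from i to j (possibly empty when i = j).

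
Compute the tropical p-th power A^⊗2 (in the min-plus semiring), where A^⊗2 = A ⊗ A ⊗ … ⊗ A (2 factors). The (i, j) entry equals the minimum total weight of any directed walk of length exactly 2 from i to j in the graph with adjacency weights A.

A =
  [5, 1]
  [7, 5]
A^⊗2 =
  [8, 6]
  [12, 8]

Each entry (A^⊗2)_ij equals the minimum over all length-2 walks i = v_0 → v_1 → … → v_2 = j of Σ_t A[v_t][v_{t+1}]. For example, for (i, j) = (0, 1) we minimise over 2 possible intermediate vertex sequences; the minimum is 6, attained along the walk 0 → 0 → 1.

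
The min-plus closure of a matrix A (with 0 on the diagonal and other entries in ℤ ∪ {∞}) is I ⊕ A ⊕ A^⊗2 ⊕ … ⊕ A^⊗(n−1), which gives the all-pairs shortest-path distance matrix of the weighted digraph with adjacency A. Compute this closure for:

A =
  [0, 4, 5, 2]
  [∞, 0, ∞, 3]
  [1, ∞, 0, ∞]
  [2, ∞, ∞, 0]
Closure =
  [0, 4, 5, 2]
  [5, 0, 10, 3]
  [1, 5, 0, 3]
  [2, 6, 7, 0]

This is the Floyd-Warshall all-pairs shortest-path computation. For each intermediate vertex k = 0, 1, …, 3, update dist[i][j] ← min(dist[i][j], dist[i][k] + dist[k][j]). The final matrix gives, for each (i, j), the minimum total weight of any directed path from i to j (possibly empty when i = j).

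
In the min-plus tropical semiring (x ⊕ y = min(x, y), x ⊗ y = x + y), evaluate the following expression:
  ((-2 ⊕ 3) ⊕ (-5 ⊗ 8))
((-2 ⊕ 3) ⊕ (-5 ⊗ 8)) = -2

Expand innermost to outermost. Recall ⊕ takes the minimum of its arguments and ⊗ takes their sum. Working out the expression ((-2 ⊕ 3) ⊕ (-5 ⊗ 8)) gives -2.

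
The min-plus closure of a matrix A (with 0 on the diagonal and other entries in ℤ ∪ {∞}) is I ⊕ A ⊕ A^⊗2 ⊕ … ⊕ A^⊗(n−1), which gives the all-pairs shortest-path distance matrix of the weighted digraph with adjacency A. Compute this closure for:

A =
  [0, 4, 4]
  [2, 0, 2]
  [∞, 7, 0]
Closure =
  [0, 4, 4]
  [2, 0, 2]
  [9, 7, 0]

This is the Floyd-Warshall all-pairs shortest-path computation. For each intermediate vertex k = 0, 1, …, 2, update dist[i][j] ← min(dist[i][j], dist[i][k] + dist[k][j]). The final matrix gives, for each (i, j), the minimum total weight of any directed path from i to j (possibly empty when i = j).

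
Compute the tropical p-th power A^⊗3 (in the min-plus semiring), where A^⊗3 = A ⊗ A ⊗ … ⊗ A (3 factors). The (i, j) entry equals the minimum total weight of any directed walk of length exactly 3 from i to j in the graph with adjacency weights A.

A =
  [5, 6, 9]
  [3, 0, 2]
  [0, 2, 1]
A^⊗3 =
  [8, 6, 8]
  [2, 0, 2]
  [2, 2, 3]

Each entry (A^⊗3)_ij equals the minimum over all length-3 walks i = v_0 → v_1 → … → v_3 = j of Σ_t A[v_t][v_{t+1}]. For example, for (i, j) = (0, 2) we minimise over 9 possible intermediate vertex sequences; the minimum is 8, attained along the walk 0 → 1 → 1 → 2.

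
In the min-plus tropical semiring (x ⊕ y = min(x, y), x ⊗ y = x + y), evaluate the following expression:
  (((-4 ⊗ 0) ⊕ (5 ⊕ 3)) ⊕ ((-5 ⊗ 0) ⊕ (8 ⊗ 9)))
(((-4 ⊗ 0) ⊕ (5 ⊕ 3)) ⊕ ((-5 ⊗ 0) ⊕ (8 ⊗ 9))) = -5

Expand innermost to outermost. Recall ⊕ takes the minimum of its arguments and ⊗ takes their sum. Working out the expression (((-4 ⊗ 0) ⊕ (5 ⊕ 3)) ⊕ ((-5 ⊗ 0) ⊕ (8 ⊗ 9))) gives -5.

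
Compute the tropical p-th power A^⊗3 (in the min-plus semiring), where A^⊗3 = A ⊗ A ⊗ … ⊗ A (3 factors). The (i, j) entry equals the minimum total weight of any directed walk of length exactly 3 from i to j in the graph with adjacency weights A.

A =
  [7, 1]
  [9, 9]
A^⊗3 =
  [17, 11]
  [19, 17]

Each entry (A^⊗3)_ij equals the minimum over all length-3 walks i = v_0 → v_1 → … → v_3 = j of Σ_t A[v_t][v_{t+1}]. For example, for (i, j) = (0, 1) we minimise over 4 possible intermediate vertex sequences; the minimum is 11, attained along the walk 0 → 1 → 0 → 1.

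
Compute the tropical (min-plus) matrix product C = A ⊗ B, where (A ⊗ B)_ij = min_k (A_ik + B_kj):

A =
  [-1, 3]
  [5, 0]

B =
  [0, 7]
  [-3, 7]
A ⊗ B =
  [-1, 6]
  [-3, 7]

Apply the min-plus product entry-by-entry:
  C[0][0] = min over k of (A[0][0] + B[0][0] = -1 + 0 = -1, A[0][1] + B[1][0] = 3 + -3 = 0) = -1 (attained at k = 0)
  C[0][1] = min over k of (A[0][0] + B[0][1] = -1 + 7 = 6, A[0][1] + B[1][1] = 3 + 7 = 10) = 6 (attained at k = 0)
  C[1][0] = min over k of (A[1][0] + B[0][0] = 5 + 0 = 5, A[1][1] + B[1][0] = 0 + -3 = -3) = -3 (attained at k = 1)
  C[1][1] = min over k of (A[1][0] + B[0][1] = 5 + 7 = 12, A[1][1] + B[1][1] = 0 + 7 = 7) = 7 (attained at k = 1)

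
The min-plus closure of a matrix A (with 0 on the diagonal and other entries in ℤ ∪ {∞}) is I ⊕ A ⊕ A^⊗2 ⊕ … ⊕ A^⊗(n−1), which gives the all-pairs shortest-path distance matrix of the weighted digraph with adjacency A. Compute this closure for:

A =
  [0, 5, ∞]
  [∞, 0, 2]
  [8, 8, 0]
Closure =
  [0, 5, 7]
  [10, 0, 2]
  [8, 8, 0]

This is the Floyd-Warshall all-pairs shortest-path computation. For each intermediate vertex k = 0, 1, …, 2, update dist[i][j] ← min(dist[i][j], dist[i][k] + dist[k][j]). The final matrix gives, for each (i, j), the minimum total weight of any directed path from i to j (possibly empty when i = j).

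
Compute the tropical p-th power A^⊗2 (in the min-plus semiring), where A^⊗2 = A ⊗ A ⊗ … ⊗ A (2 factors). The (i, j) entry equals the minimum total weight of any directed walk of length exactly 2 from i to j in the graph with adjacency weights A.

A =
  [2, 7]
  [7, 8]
A^⊗2 =
  [4, 9]
  [9, 14]

Each entry (A^⊗2)_ij equals the minimum over all length-2 walks i = v_0 → v_1 → … → v_2 = j of Σ_t A[v_t][v_{t+1}]. For example, for (i, j) = (0, 1) we minimise over 2 possible intermediate vertex sequences; the minimum is 9, attained along the walk 0 → 0 → 1.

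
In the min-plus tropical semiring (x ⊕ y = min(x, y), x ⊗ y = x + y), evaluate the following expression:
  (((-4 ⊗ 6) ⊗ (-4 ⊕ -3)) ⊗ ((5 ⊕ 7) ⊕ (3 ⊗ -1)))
(((-4 ⊗ 6) ⊗ (-4 ⊕ -3)) ⊗ ((5 ⊕ 7) ⊕ (3 ⊗ -1))) = 0

Expand innermost to outermost. Recall ⊕ takes the minimum of its arguments and ⊗ takes their sum. Working out the expression (((-4 ⊗ 6) ⊗ (-4 ⊕ -3)) ⊗ ((5 ⊕ 7) ⊕ (3 ⊗ -1))) gives 0.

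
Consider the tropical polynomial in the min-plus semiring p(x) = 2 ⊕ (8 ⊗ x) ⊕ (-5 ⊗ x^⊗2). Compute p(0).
p(0) = -5

A tropical monomial a ⊗ x^⊗i evaluates to a + i · x. Evaluating each term at x = 0:
  Term 0 contributes 2 + 0 · 0 = 2
  Term 1 contributes 8 + 1 · 0 = 8
  Term 2 contributes -5 + 2 · 0 = -5
p(0) = ⊕ of these = min[2, 8, -5] = -5.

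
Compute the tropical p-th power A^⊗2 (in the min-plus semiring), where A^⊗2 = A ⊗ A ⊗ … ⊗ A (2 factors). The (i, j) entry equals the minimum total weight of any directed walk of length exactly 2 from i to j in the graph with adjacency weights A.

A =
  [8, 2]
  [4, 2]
A^⊗2 =
  [6, 4]
  [6, 4]

Each entry (A^⊗2)_ij equals the minimum over all length-2 walks i = v_0 → v_1 → … → v_2 = j of Σ_t A[v_t][v_{t+1}]. For example, for (i, j) = (0, 1) we minimise over 2 possible intermediate vertex sequences; the minimum is 4, attained along the walk 0 → 1 → 1.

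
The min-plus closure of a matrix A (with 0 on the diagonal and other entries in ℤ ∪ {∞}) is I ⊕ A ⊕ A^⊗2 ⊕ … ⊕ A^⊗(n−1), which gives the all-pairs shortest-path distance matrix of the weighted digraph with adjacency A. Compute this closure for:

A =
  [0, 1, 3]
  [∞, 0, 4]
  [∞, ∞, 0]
Closure =
  [0, 1, 3]
  [∞, 0, 4]
  [∞, ∞, 0]

This is the Floyd-Warshall all-pairs shortest-path computation. For each intermediate vertex k = 0, 1, …, 2, update dist[i][j] ← min(dist[i][j], dist[i][k] + dist[k][j]). The final matrix gives, for each (i, j), the minimum total weight of any directed path from i to j (possibly empty when i = j).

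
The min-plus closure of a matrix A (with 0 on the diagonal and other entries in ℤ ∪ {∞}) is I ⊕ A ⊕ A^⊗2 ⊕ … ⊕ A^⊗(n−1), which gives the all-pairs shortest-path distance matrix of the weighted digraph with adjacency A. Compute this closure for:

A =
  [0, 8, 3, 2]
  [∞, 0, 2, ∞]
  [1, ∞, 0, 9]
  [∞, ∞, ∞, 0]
Closure =
  [0, 8, 3, 2]
  [3, 0, 2, 5]
  [1, 9, 0, 3]
  [∞, ∞, ∞, 0]

This is the Floyd-Warshall all-pairs shortest-path computation. For each intermediate vertex k = 0, 1, …, 3, update dist[i][j] ← min(dist[i][j], dist[i][k] + dist[k][j]). The final matrix gives, for each (i, j), the minimum total weight of any directed path from i to j (possibly empty when i = j).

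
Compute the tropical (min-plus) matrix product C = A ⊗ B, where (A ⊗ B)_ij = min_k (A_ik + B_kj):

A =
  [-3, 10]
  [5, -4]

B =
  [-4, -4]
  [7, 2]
A ⊗ B =
  [-7, -7]
  [1, -2]

Apply the min-plus product entry-by-entry:
  C[0][0] = min over k of (A[0][0] + B[0][0] = -3 + -4 = -7, A[0][1] + B[1][0] = 10 + 7 = 17) = -7 (attained at k = 0)
  C[0][1] = min over k of (A[0][0] + B[0][1] = -3 + -4 = -7, A[0][1] + B[1][1] = 10 + 2 = 12) = -7 (attained at k = 0)
  C[1][0] = min over k of (A[1][0] + B[0][0] = 5 + -4 = 1, A[1][1] + B[1][0] = -4 + 7 = 3) = 1 (attained at k = 0)
  C[1][1] = min over k of (A[1][0] + B[0][1] = 5 + -4 = 1, A[1][1] + B[1][1] = -4 + 2 = -2) = -2 (attained at k = 1)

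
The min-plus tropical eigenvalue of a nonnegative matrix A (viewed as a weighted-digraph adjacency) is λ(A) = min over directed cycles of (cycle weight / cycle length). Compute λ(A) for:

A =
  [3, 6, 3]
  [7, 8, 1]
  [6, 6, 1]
λ(A) = 1

Enumerate directed cycles and compute their means (weight / length). Sample:
  cycle 0 → 0: weight = 3, length = 1, mean = 3/1 ≈ 3.000
  cycle 1 → 1: weight = 8, length = 1, mean = 8/1 ≈ 8.000
  cycle 2 → 2: weight = 1, length = 1, mean = 1/1 ≈ 1.000
  cycle 0 → 1 → 0: weight = 13, length = 2, mean = 13/2 ≈ 6.500
  cycle 0 → 2 → 0: weight = 9, length = 2, mean = 9/2 ≈ 4.500
  cycle 1 → 0 → 1: weight = 13, length = 2, mean = 13/2 ≈ 6.500
Minimum mean = 1.000, attained e.g. along the cycle 2 → 2 with weight 1 and length 1. So λ(A) = 1/1 = 1.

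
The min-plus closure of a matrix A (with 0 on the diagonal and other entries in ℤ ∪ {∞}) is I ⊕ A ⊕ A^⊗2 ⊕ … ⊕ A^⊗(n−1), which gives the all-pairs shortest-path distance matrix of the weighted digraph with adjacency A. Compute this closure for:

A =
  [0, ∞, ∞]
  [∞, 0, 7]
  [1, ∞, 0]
Closure =
  [0, ∞, ∞]
  [8, 0, 7]
  [1, ∞, 0]

This is the Floyd-Warshall all-pairs shortest-path computation. For each intermediate vertex k = 0, 1, …, 2, update dist[i][j] ← min(dist[i][j], dist[i][k] + dist[k][j]). The final matrix gives, for each (i, j), the minimum total weight of any directed path from i to j (possibly empty when i = j).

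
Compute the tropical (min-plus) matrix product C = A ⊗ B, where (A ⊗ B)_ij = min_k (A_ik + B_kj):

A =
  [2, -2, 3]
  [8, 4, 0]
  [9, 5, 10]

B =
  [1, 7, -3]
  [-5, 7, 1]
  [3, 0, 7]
A ⊗ B =
  [-7, 3, -1]
  [-1, 0, 5]
  [0, 10, 6]

Apply the min-plus product entry-by-entry:
  C[0][0] = min over k of (A[0][0] + B[0][0] = 2 + 1 = 3, A[0][1] + B[1][0] = -2 + -5 = -7, A[0][2] + B[2][0] = 3 + 3 = 6) = -7 (attained at k = 1)
  C[0][1] = min over k of (A[0][0] + B[0][1] = 2 + 7 = 9, A[0][1] + B[1][1] = -2 + 7 = 5, A[0][2] + B[2][1] = 3 + 0 = 3) = 3 (attained at k = 2)
  C[0][2] = min over k of (A[0][0] + B[0][2] = 2 + -3 = -1, A[0][1] + B[1][2] = -2 + 1 = -1, A[0][2] + B[2][2] = 3 + 7 = 10) = -1 (attained at k = 0)
  C[1][0] = min over k of (A[1][0] + B[0][0] = 8 + 1 = 9, A[1][1] + B[1][0] = 4 + -5 = -1, A[1][2] + B[2][0] = 0 + 3 = 3) = -1 (attained at k = 1)
  C[1][1] = min over k of (A[1][0] + B[0][1] = 8 + 7 = 15, A[1][1] + B[1][1] = 4 + 7 = 11, A[1][2] + B[2][1] = 0 + 0 = 0) = 0 (attained at k = 2)
  C[1][2] = min over k of (A[1][0] + B[0][2] = 8 + -3 = 5, A[1][1] + B[1][2] = 4 + 1 = 5, A[1][2] + B[2][2] = 0 + 7 = 7) = 5 (attained at k = 0)
  C[2][0] = min over k of (A[2][0] + B[0][0] = 9 + 1 = 10, A[2][1] + B[1][0] = 5 + -5 = 0, A[2][2] + B[2][0] = 10 + 3 = 13) = 0 (attained at k = 1)
  C[2][1] = min over k of (A[2][0] + B[0][1] = 9 + 7 = 16, A[2][1] + B[1][1] = 5 + 7 = 12, A[2][2] + B[2][1] = 10 + 0 = 10) = 10 (attained at k = 2)
  C[2][2] = min over k of (A[2][0] + B[0][2] = 9 + -3 = 6, A[2][1] + B[1][2] = 5 + 1 = 6, A[2][2] + B[2][2] = 10 + 7 = 17) = 6 (attained at k = 0)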